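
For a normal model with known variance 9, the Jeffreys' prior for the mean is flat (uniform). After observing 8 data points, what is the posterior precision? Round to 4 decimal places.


Jeffreys' prior for normal mean (known variance) is flat.
Prior precision = 0.
Posterior precision = prior_prec + n/sigma^2 = 0 + 8/9
= 0.8889

0.8889


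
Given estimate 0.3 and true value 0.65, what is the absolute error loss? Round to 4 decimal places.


Absolute error = |estimate - true|
= |-0.35| = 0.35

0.35


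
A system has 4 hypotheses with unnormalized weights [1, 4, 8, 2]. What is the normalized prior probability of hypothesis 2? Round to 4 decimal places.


The normalized prior is the weight divided by the total.
Total weight = 15
P(H2) = 4 / 15 = 0.2667

0.2667


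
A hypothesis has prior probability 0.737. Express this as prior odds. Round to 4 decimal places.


Odds = P(H) / P(not H) = 0.737 / 0.263
= 2.8023

2.8023


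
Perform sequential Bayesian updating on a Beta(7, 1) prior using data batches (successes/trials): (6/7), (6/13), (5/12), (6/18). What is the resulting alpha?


Accumulate successes: 23
Posterior alpha = prior alpha + sum of successes
= 7 + 23 = 30

30


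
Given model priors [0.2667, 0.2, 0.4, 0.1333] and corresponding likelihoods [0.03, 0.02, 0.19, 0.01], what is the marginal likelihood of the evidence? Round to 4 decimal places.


P(E) = sum_i P(M_i) P(E|M_i)
= 0.008 + 0.004 + 0.076 + 0.0013
= 0.0893

0.0893


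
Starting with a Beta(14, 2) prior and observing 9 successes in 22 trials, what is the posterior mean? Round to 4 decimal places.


Posterior parameters: alpha = 14 + 9 = 23
beta = 2 + 13 = 15
Posterior mean = alpha / (alpha + beta) = 23 / 38
= 0.6053

0.6053


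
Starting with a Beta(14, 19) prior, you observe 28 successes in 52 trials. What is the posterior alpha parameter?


For a Beta-Binomial conjugate model:
Posterior alpha = prior alpha + number of successes
= 14 + 28 = 42

42


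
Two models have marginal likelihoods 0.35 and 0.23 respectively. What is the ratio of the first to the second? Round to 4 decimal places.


Evidence ratio = 0.35 / 0.23
= 1.5217

1.5217


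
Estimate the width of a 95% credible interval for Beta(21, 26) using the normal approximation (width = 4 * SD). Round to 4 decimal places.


For Beta(a,b): Var = ab/((a+b)^2(a+b+1))
Var = 0.0051, SD = 0.0718
Approximate 95% CI width = 4 * 0.0718 = 0.287

0.287


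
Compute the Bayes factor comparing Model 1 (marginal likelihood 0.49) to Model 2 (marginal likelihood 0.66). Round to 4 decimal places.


BF12 = marginal likelihood of M1 / marginal likelihood of M2
= 0.49/0.66
= 0.7424

0.7424


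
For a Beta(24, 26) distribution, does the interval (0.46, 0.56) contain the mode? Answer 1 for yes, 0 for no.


Mode of Beta(a,b) = (a-1)/(a+b-2)
= (24-1)/(24+26-2) = 0.4792
Check: 0.46 <= 0.4792 <= 0.56?
Result: 1

1


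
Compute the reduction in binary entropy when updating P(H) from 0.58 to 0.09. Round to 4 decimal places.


H_before = -p*log2(p) - (1-p)*log2(1-p) for p=0.58: 0.9815
H_after for p=0.09: 0.4365
Reduction = 0.9815 - 0.4365 = 0.545

0.545


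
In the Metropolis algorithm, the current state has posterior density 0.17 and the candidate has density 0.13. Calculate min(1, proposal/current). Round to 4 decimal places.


Ratio = 0.13/0.17 = 0.7647
Acceptance probability = min(1, 0.7647)
= 0.7647

0.7647


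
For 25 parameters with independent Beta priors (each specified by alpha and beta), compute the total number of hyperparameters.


A Beta prior has 2 hyperparameters per parameter.
Total = 25 * 2 = 50

50


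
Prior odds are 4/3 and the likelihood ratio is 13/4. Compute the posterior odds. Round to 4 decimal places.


Posterior odds = prior odds * likelihood ratio
= (4/3) * (13/4)
= 52 / 12
= 4.3333

4.3333


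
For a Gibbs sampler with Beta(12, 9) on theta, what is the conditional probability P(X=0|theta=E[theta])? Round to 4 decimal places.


E[theta] = 12/(12+9) = 0.5714
P(X=0|theta) = 1 - theta = 0.4286

0.4286


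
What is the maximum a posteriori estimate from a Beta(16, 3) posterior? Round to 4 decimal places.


The MAP estimate equals the mode of the distribution.
Mode of Beta(a,b) = (a-1)/(a+b-2)
= 15/17
= 0.8824

0.8824


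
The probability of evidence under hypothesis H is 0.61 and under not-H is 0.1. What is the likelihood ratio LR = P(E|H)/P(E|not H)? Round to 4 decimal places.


LR = 0.61 / 0.1
= 6.1

6.1


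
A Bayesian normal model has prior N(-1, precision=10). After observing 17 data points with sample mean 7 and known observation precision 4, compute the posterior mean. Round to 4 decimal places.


Posterior mean = (prior_precision * prior_mean + n * data_precision * data_mean) / (prior_precision + n * data_precision)
Numerator = 10*-1 + 17*4*7 = 466
Denominator = 10 + 17*4 = 78
Posterior mean = 5.9744

5.9744


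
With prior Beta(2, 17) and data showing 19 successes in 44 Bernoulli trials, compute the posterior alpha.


Conjugate update: alpha_posterior = alpha_prior + k
= 2 + 19 = 21

21


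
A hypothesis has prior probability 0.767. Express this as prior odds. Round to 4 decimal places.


Odds = P(H) / P(not H) = 0.767 / 0.233
= 3.2918

3.2918


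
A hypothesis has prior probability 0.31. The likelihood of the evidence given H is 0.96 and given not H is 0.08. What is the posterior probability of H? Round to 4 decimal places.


Using Bayes' theorem:
P(E) = 0.31 * 0.96 + 0.69 * 0.08
P(E) = 0.3528
P(H|E) = (0.31 * 0.96) / 0.3528 = 0.8435

0.8435


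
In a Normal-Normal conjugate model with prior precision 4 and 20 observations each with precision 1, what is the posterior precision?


Posterior precision = prior precision + n * observation precision
= 4 + 20 * 1
= 4 + 20 = 24

24


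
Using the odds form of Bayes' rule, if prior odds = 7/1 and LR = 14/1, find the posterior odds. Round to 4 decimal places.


Bayes' rule in odds form: posterior odds = prior odds * LR
= (7 * 14) / (1 * 1)
= 98/1 = 98.0

98.0


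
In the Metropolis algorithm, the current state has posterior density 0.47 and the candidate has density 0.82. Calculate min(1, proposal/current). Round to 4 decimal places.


Ratio = 0.82/0.47 = 1.7447
Acceptance probability = min(1, 1.7447)
= 1.0

1.0


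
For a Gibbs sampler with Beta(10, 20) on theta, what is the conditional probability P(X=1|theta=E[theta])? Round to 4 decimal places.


E[theta] = 10/(10+20) = 0.3333
P(X=1|theta) = theta = 0.3333

0.3333


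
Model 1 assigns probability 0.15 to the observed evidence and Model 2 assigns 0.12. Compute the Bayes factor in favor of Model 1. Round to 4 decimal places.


BF = P(data|M1) / P(data|M2)
= 0.15 / 0.12 = 1.25

1.25


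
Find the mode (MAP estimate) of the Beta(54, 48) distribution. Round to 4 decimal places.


For Beta(a,b) with a,b > 1:
Mode = (a-1)/(a+b-2) = (54-1)/(102-2)
= 53/100 = 0.53

0.53


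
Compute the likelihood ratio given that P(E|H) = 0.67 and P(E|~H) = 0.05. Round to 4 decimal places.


LR = P(E|H) / P(E|~H)
= 0.67 / 0.05 = 13.4

13.4


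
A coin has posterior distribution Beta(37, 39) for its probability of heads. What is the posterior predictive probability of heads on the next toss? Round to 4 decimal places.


Posterior predictive = E[theta] = alpha/(alpha+beta)
= 37/76
= 0.4868

0.4868


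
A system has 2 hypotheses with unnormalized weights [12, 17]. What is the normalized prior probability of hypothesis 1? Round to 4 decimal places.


The normalized prior is the weight divided by the total.
Total weight = 29
P(H1) = 12 / 29 = 0.4138

0.4138


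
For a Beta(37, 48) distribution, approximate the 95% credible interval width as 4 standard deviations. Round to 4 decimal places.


Variance of Beta(a,b) = ab / ((a+b)^2 * (a+b+1))
= 37*48 / ((85)^2 * 86)
= 0.0029
SD = sqrt(0.0029) = 0.0535
Width = 4 * SD = 0.2139

0.2139


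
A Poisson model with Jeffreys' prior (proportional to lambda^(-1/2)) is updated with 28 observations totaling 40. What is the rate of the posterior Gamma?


Posterior = Gamma(0.5 + S, n)
= Gamma(0.5 + 40, 28)
Posterior rate = 0 + n = 28

28.0


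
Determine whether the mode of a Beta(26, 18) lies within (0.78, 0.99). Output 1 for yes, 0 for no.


First find the mode: (a-1)/(a+b-2) = 0.5952
Is 0.5952 in (0.78, 0.99)? 0

0


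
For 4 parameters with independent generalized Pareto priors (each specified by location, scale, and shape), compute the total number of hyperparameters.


A generalized Pareto prior has 3 hyperparameters per parameter.
Total = 4 * 3 = 12

12


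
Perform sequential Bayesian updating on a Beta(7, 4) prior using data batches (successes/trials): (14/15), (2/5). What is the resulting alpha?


Accumulate successes: 16
Posterior alpha = prior alpha + sum of successes
= 7 + 16 = 23

23


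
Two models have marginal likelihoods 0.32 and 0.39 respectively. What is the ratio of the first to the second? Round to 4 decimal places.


Evidence ratio = 0.32 / 0.39
= 0.8205

0.8205


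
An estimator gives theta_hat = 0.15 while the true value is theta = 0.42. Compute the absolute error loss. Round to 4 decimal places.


The absolute error loss is |theta_hat - theta|
= |0.15 - 0.42|
= 0.27

0.27


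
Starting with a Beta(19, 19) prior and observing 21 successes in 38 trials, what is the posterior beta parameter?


Posterior beta = prior beta + failures
Failures = 38 - 21 = 17
beta_post = 19 + 17 = 36

36


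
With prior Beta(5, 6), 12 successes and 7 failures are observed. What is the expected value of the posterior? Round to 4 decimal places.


Posterior = Beta(17, 13)
E[theta] = alpha/(alpha+beta)
= 17/30 = 0.5667

0.5667


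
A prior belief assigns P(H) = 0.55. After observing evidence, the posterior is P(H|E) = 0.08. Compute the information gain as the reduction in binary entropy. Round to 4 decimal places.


H(prior) = -0.55*log2(0.55) - 0.45*log2(0.45)
= 0.9928
H(post) = -0.08*log2(0.08) - 0.92*log2(0.92)
= 0.4022
IG = 0.9928 - 0.4022 = 0.5906

0.5906


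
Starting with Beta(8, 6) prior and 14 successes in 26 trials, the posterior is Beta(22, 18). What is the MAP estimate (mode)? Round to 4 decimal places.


The mode of Beta(a, b) when a > 1 and b > 1 is (a-1)/(a+b-2)
= (22 - 1) / (22 + 18 - 2)
= 21 / 38
= 0.5526

0.5526


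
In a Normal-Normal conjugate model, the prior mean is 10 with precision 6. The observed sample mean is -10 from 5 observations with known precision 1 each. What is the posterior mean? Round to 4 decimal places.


Posterior precision = tau0 + n*tau = 6 + 5*1 = 11
Posterior mean = (tau0*mu0 + n*tau*xbar) / posterior_precision
= (6*10 + 5*1*-10) / 11
= 10 / 11 = 0.9091

0.9091


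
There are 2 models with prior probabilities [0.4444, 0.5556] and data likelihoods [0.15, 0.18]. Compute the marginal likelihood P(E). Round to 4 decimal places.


P(E) = sum over models of P(M_i) * P(E|M_i)
= 0.4444*0.15 + 0.5556*0.18
= 0.1667

0.1667


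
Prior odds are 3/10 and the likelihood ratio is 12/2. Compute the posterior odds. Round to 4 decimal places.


Posterior odds = prior odds * likelihood ratio
= (3/10) * (12/2)
= 36 / 20
= 1.8

1.8


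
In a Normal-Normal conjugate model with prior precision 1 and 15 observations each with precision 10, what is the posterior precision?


Posterior precision = prior precision + n * observation precision
= 1 + 15 * 10
= 1 + 150 = 151

151


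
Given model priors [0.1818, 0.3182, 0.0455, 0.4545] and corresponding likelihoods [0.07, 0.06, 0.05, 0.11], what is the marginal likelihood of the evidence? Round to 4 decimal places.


P(E) = sum_i P(M_i) P(E|M_i)
= 0.0127 + 0.0191 + 0.0023 + 0.05
= 0.0841

0.0841


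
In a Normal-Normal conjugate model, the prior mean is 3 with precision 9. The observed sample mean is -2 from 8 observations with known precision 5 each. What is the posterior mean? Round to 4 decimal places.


Posterior precision = tau0 + n*tau = 9 + 8*5 = 49
Posterior mean = (tau0*mu0 + n*tau*xbar) / posterior_precision
= (9*3 + 8*5*-2) / 49
= -53 / 49 = -1.0816

-1.0816


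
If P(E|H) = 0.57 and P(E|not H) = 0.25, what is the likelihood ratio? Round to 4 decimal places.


Likelihood ratio = P(E|H) / P(E|not H)
= 0.57 / 0.25
= 2.28

2.28


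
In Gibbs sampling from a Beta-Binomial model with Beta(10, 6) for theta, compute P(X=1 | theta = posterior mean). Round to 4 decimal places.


Posterior mean = alpha/(alpha+beta) = 10/16 = 0.625
P(X=1|theta=mean) = theta = 0.625

0.625


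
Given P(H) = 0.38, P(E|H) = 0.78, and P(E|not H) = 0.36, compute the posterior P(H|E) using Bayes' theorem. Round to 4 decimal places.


By Bayes' theorem: P(H|E) = P(E|H)*P(H) / P(E)
P(E) = P(E|H)*P(H) + P(E|not H)*P(not H)
P(E) = 0.78*0.38 + 0.36*0.62 = 0.5196
P(H|E) = 0.78*0.38 / 0.5196 = 0.5704

0.5704


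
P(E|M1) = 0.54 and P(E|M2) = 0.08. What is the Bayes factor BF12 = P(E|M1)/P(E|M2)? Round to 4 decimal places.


Bayes factor BF12 = P(E|M1) / P(E|M2)
= 0.54 / 0.08
= 6.75

6.75


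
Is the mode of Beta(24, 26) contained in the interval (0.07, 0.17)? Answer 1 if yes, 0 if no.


Mode = (a-1)/(a+b-2) = 23/48 = 0.4792
Interval: (0.07, 0.17)
Contains mode? 0

0


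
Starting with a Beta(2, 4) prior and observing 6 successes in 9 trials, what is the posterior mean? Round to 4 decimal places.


Posterior parameters: alpha = 2 + 6 = 8
beta = 4 + 3 = 7
Posterior mean = alpha / (alpha + beta) = 8 / 15
= 0.5333

0.5333


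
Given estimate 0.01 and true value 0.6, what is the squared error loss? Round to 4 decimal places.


Squared error = (estimate - true)^2
Difference = -0.59
Loss = -0.59^2 = 0.3481

0.3481


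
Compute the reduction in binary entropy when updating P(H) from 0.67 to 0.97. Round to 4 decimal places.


H_before = -p*log2(p) - (1-p)*log2(1-p) for p=0.67: 0.9149
H_after for p=0.97: 0.1944
Reduction = 0.9149 - 0.1944 = 0.7205

0.7205


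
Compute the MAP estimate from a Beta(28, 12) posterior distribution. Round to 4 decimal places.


MAP = mode of Beta distribution
= (alpha - 1)/(alpha + beta - 2)
= (28-1)/(28+12-2)
= 27/38 = 0.7105

0.7105


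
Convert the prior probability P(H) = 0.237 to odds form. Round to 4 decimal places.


P(not H) = 1 - 0.237 = 0.763
Odds = 0.237 / 0.763 = 0.3106

0.3106


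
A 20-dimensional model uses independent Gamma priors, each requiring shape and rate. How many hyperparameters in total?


Per parameter: 2 (shape and rate).
Total = 20 * 2 = 40

40


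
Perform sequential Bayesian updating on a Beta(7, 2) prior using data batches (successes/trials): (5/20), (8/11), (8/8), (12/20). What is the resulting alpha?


Accumulate successes: 33
Posterior alpha = prior alpha + sum of successes
= 7 + 33 = 40

40


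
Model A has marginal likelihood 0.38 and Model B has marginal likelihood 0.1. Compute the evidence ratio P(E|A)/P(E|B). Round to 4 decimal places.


Evidence ratio = P(E|A) / P(E|B)
= 0.38 / 0.1
= 3.8

3.8


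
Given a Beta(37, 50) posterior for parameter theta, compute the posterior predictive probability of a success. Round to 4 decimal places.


For a Beta-Bernoulli model, the predictive probability is the mean:
P(success) = 37/(37+50) = 37/87 = 0.4253

0.4253


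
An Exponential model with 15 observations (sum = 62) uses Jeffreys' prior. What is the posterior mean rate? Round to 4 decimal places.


Posterior Gamma(15, 62)
E[lambda] = 15/62 = 0.2419

0.2419


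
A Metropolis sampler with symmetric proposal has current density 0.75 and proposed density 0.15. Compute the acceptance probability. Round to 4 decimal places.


For symmetric proposals, acceptance = min(1, pi(x*)/pi(x))
= min(1, 0.15/0.75)
= min(1, 0.2) = 0.2

0.2


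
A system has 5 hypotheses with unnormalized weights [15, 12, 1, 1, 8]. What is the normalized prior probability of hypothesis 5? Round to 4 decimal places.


The normalized prior is the weight divided by the total.
Total weight = 37
P(H5) = 8 / 37 = 0.2162

0.2162


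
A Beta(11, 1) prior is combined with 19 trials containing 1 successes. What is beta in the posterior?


In conjugate updating:
beta_posterior = beta_prior + (n - k)
= 1 + (19 - 1)
= 1 + 18 = 19

19


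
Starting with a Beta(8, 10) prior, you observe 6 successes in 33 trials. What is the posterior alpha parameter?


For a Beta-Binomial conjugate model:
Posterior alpha = prior alpha + number of successes
= 8 + 6 = 14

14


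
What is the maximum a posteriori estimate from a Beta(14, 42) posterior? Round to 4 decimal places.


The MAP estimate equals the mode of the distribution.
Mode of Beta(a,b) = (a-1)/(a+b-2)
= 13/54
= 0.2407

0.2407


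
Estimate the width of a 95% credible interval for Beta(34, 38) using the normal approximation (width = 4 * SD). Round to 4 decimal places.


For Beta(a,b): Var = ab/((a+b)^2(a+b+1))
Var = 0.0034, SD = 0.0584
Approximate 95% CI width = 4 * 0.0584 = 0.2337

0.2337


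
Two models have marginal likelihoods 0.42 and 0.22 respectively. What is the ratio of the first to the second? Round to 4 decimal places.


Evidence ratio = 0.42 / 0.22
= 1.9091

1.9091


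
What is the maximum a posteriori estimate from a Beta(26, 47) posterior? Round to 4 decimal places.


The MAP estimate equals the mode of the distribution.
Mode of Beta(a,b) = (a-1)/(a+b-2)
= 25/71
= 0.3521

0.3521


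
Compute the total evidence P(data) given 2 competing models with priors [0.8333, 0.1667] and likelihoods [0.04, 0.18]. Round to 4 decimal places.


Marginal likelihood = sum P(model_i) * P(data|model_i)
Model 1: 0.8333 * 0.04 = 0.0333
Model 2: 0.1667 * 0.18 = 0.03
Total = 0.0633

0.0633


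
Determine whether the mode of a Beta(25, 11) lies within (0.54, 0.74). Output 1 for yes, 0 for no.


First find the mode: (a-1)/(a+b-2) = 0.7059
Is 0.7059 in (0.54, 0.74)? 1

1


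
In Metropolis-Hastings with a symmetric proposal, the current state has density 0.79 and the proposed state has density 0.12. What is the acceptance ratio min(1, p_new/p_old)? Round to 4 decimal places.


Ratio = p_new / p_old = 0.12 / 0.79 = 0.1519
Acceptance = min(1, 0.1519) = 0.1519

0.1519


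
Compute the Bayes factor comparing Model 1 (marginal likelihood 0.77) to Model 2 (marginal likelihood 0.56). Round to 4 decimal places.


BF12 = marginal likelihood of M1 / marginal likelihood of M2
= 0.77/0.56
= 1.375

1.375


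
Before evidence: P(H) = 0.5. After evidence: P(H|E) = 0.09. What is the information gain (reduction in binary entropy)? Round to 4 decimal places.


Prior entropy = 1.0
Posterior entropy = 0.4365
Information gain = 1.0 - 0.4365 = 0.5635

0.5635


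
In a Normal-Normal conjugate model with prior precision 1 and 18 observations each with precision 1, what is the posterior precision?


Posterior precision = prior precision + n * observation precision
= 1 + 18 * 1
= 1 + 18 = 19

19


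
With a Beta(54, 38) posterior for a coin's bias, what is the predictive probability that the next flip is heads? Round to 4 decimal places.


The predictive probability equals the posterior mean.
P(next = heads) = alpha / (alpha + beta)
= 54 / 92 = 0.587

0.587


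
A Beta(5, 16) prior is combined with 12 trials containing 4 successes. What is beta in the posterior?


In conjugate updating:
beta_posterior = beta_prior + (n - k)
= 16 + (12 - 4)
= 16 + 8 = 24

24


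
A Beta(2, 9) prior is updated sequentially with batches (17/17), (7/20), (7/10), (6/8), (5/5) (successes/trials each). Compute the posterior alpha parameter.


Sequential conjugate updating is equivalent to a single batch update.
Total successes across all batches = 42
alpha_posterior = alpha_prior + total_successes = 2 + 42
= 44

44


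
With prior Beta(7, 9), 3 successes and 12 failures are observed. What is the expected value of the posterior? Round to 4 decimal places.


Posterior = Beta(10, 21)
E[theta] = alpha/(alpha+beta)
= 10/31 = 0.3226

0.3226


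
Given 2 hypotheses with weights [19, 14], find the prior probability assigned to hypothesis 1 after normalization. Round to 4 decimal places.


To normalize, divide each weight by the sum of all weights.
Sum = 33
Prior(H1) = 19/33 = 0.5758

0.5758


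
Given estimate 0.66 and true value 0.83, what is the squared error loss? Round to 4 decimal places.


Squared error = (estimate - true)^2
Difference = -0.17
Loss = -0.17^2 = 0.0289

0.0289


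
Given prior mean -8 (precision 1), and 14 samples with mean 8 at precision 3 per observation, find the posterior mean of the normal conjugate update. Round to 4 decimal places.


The posterior mean is a precision-weighted average of prior and data.
Post. prec. = 1 + 42 = 43
Post. mean = (-8 + 336)/43 = 328/43 = 7.6279

7.6279


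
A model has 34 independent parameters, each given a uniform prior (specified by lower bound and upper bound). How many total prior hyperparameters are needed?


Each uniform prior needs 2 hyperparameters (lower bound and upper bound).
Total = 2 * 34 = 68

68


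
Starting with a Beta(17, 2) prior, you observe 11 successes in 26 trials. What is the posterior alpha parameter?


For a Beta-Binomial conjugate model:
Posterior alpha = prior alpha + number of successes
= 17 + 11 = 28

28


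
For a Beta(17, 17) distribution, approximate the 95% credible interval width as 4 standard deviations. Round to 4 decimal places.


Variance of Beta(a,b) = ab / ((a+b)^2 * (a+b+1))
= 17*17 / ((34)^2 * 35)
= 0.0071
SD = sqrt(0.0071) = 0.0845
Width = 4 * SD = 0.3381

0.3381


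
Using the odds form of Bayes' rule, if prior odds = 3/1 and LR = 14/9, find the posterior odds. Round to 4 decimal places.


Bayes' rule in odds form: posterior odds = prior odds * LR
= (3 * 14) / (1 * 9)
= 42/9 = 4.6667

4.6667


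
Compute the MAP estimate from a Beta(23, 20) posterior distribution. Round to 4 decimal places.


MAP = mode of Beta distribution
= (alpha - 1)/(alpha + beta - 2)
= (23-1)/(23+20-2)
= 22/41 = 0.5366

0.5366


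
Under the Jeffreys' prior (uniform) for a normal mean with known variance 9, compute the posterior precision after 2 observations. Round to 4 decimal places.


Prior precision = 0 (flat prior).
Post. prec. = 0 + n/var = 2/9 = 0.2222

0.2222


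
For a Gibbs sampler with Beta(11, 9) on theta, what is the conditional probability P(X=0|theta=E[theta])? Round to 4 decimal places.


E[theta] = 11/(11+9) = 0.55
P(X=0|theta) = 1 - theta = 0.45

0.45


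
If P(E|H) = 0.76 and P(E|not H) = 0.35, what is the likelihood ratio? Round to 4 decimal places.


Likelihood ratio = P(E|H) / P(E|not H)
= 0.76 / 0.35
= 2.1714

2.1714


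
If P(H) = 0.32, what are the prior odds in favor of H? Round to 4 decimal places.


Prior odds = P(H) / (1 - P(H))
= 0.32 / 0.68
= 0.4706

0.4706


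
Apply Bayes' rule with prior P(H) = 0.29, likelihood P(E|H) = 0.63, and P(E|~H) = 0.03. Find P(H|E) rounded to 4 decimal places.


Step 1: Compute marginal P(E) = P(E|H)P(H) + P(E|~H)P(~H)
= 0.63*0.29 + 0.03*0.71 = 0.204
Step 2: P(H|E) = P(E|H)P(H)/P(E) = 0.1827/0.204
= 0.8956

0.8956


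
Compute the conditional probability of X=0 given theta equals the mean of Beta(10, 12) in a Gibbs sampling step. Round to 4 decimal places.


Mean of Beta(10, 12) = 0.4545
P(X=0 | theta=0.4545) = 0.5455

0.5455


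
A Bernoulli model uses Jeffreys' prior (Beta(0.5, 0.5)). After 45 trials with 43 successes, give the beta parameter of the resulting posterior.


Posterior = Beta(prior_alpha + successes, prior_beta + failures)
= Beta(0.5 + 43, 0.5 + 2)
Posterior beta = 0.5 + (n - k) = 0.5 + 2 = 2.5

2.5


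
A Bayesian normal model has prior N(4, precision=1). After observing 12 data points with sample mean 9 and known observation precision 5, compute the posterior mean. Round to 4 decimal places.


Posterior mean = (prior_precision * prior_mean + n * data_precision * data_mean) / (prior_precision + n * data_precision)
Numerator = 1*4 + 12*5*9 = 544
Denominator = 1 + 12*5 = 61
Posterior mean = 8.918

8.918


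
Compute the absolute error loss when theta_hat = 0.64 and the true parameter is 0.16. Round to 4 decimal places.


L = |theta_hat - theta_true|
= |0.64 - 0.16| = 0.48

0.48


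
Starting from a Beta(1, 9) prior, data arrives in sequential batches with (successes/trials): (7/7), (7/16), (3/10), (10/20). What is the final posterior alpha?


In sequential Bayesian updating, we sum all successes.
Total successes = 27
Final alpha = 1 + 27 = 28

28


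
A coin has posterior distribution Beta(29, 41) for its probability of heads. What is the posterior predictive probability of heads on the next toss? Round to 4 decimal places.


Posterior predictive = E[theta] = alpha/(alpha+beta)
= 29/70
= 0.4143

0.4143


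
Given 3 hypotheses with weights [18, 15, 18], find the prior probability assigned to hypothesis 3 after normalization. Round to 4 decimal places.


To normalize, divide each weight by the sum of all weights.
Sum = 51
Prior(H3) = 18/51 = 0.3529

0.3529


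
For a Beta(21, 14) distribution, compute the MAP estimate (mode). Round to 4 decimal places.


MAP = mode = (a-1)/(a+b-2)
= (21-1)/(21+14-2)
= 20/33 = 0.6061

0.6061


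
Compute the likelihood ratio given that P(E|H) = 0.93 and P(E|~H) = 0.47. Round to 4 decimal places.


LR = P(E|H) / P(E|~H)
= 0.93 / 0.47 = 1.9787

1.9787


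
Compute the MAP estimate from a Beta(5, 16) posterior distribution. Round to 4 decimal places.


MAP = mode of Beta distribution
= (alpha - 1)/(alpha + beta - 2)
= (5-1)/(5+16-2)
= 4/19 = 0.2105

0.2105


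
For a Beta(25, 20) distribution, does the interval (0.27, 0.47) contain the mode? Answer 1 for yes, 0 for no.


Mode of Beta(a,b) = (a-1)/(a+b-2)
= (25-1)/(25+20-2) = 0.5581
Check: 0.27 <= 0.5581 <= 0.47?
Result: 0

0


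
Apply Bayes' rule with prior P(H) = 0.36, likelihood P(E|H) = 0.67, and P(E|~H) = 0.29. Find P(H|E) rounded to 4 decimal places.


Step 1: Compute marginal P(E) = P(E|H)P(H) + P(E|~H)P(~H)
= 0.67*0.36 + 0.29*0.64 = 0.4268
Step 2: P(H|E) = P(E|H)P(H)/P(E) = 0.2412/0.4268
= 0.5651

0.5651


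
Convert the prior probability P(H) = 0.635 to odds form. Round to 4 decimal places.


P(not H) = 1 - 0.635 = 0.365
Odds = 0.635 / 0.365 = 1.7397

1.7397


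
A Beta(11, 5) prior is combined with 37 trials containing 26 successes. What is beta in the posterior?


In conjugate updating:
beta_posterior = beta_prior + (n - k)
= 5 + (37 - 26)
= 5 + 11 = 16

16


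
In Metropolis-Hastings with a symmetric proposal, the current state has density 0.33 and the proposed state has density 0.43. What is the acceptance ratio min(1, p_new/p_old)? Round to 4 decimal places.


Ratio = p_new / p_old = 0.43 / 0.33 = 1.303
Acceptance = min(1, 1.303) = 1.0

1.0


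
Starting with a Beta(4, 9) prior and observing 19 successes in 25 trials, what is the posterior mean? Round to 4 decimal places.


Posterior parameters: alpha = 4 + 19 = 23
beta = 9 + 6 = 15
Posterior mean = alpha / (alpha + beta) = 23 / 38
= 0.6053

0.6053


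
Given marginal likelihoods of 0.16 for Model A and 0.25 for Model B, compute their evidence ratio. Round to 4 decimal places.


Ratio = ML(A) / ML(B) = 0.16/0.25
= 0.64

0.64


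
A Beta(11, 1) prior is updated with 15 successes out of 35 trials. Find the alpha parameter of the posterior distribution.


In the Beta-Binomial conjugate update:
alpha_post = alpha_prior + successes
= 11 + 15
= 26

26


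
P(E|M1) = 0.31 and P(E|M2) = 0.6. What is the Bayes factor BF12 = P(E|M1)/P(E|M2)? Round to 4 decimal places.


Bayes factor BF12 = P(E|M1) / P(E|M2)
= 0.31 / 0.6
= 0.5167

0.5167


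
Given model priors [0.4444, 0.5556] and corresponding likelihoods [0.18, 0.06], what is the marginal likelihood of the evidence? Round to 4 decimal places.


P(E) = sum_i P(M_i) P(E|M_i)
= 0.08 + 0.0333
= 0.1133

0.1133


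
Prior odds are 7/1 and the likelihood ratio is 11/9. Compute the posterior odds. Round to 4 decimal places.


Posterior odds = prior odds * likelihood ratio
= (7/1) * (11/9)
= 77 / 9
= 8.5556

8.5556


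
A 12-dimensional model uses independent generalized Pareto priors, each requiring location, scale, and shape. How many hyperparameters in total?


Per parameter: 3 (location, scale, and shape).
Total = 12 * 3 = 36

36


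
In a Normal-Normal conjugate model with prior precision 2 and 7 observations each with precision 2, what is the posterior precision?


Posterior precision = prior precision + n * observation precision
= 2 + 7 * 2
= 2 + 14 = 16

16


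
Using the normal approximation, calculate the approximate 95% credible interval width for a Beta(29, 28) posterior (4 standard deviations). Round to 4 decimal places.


Var(Beta) = 29*28/(57^2 * 58) = 0.0043
SD = 0.0656
Width ~ 4*SD = 0.2626

0.2626


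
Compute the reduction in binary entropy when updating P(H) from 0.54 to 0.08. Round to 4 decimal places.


H_before = -p*log2(p) - (1-p)*log2(1-p) for p=0.54: 0.9954
H_after for p=0.08: 0.4022
Reduction = 0.9954 - 0.4022 = 0.5932

0.5932


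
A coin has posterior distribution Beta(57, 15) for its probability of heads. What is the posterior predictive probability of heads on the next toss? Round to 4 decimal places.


Posterior predictive = E[theta] = alpha/(alpha+beta)
= 57/72
= 0.7917

0.7917


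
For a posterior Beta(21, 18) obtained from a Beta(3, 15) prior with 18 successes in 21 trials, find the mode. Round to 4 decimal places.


Mode = (alpha - 1) / (alpha + beta - 2)
= 20 / 37
= 0.5405

0.5405


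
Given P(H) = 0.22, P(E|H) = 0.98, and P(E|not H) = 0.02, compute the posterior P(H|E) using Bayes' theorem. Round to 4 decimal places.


By Bayes' theorem: P(H|E) = P(E|H)*P(H) / P(E)
P(E) = P(E|H)*P(H) + P(E|not H)*P(not H)
P(E) = 0.98*0.22 + 0.02*0.78 = 0.2312
P(H|E) = 0.98*0.22 / 0.2312 = 0.9325

0.9325


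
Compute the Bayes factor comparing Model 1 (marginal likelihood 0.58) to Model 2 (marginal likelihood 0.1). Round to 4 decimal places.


BF12 = marginal likelihood of M1 / marginal likelihood of M2
= 0.58/0.1
= 5.8

5.8


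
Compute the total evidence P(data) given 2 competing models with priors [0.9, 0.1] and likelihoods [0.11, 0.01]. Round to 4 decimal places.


Marginal likelihood = sum P(model_i) * P(data|model_i)
Model 1: 0.9 * 0.11 = 0.099
Model 2: 0.1 * 0.01 = 0.001
Total = 0.1

0.1


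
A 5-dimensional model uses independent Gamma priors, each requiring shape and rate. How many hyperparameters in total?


Per parameter: 2 (shape and rate).
Total = 5 * 2 = 10

10


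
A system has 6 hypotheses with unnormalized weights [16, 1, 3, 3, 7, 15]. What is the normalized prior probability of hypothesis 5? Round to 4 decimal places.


The normalized prior is the weight divided by the total.
Total weight = 45
P(H5) = 7 / 45 = 0.1556

0.1556


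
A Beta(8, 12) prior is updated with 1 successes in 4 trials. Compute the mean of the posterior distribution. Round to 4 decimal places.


After update: Beta(9, 15)
Mean = 9 / (9 + 15) = 9 / 24
= 0.375

0.375


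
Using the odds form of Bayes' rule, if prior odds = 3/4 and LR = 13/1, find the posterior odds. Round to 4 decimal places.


Bayes' rule in odds form: posterior odds = prior odds * LR
= (3 * 13) / (4 * 1)
= 39/4 = 9.75

9.75


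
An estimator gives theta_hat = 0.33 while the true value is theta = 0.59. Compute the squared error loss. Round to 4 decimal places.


The squared error loss is (theta_hat - theta)^2
= (0.33 - 0.59)^2
= (-0.26)^2 = 0.0676

0.0676


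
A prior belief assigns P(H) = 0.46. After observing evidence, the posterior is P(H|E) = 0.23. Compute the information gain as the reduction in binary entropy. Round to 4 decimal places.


H(prior) = -0.46*log2(0.46) - 0.54*log2(0.54)
= 0.9954
H(post) = -0.23*log2(0.23) - 0.77*log2(0.77)
= 0.778
IG = 0.9954 - 0.778 = 0.2174

0.2174


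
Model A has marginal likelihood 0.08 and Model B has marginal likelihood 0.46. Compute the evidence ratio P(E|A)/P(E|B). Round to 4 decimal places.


Evidence ratio = P(E|A) / P(E|B)
= 0.08 / 0.46
= 0.1739

0.1739


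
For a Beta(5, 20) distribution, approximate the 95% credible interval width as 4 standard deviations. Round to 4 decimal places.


Variance of Beta(a,b) = ab / ((a+b)^2 * (a+b+1))
= 5*20 / ((25)^2 * 26)
= 0.0062
SD = sqrt(0.0062) = 0.0784
Width = 4 * SD = 0.3138

0.3138


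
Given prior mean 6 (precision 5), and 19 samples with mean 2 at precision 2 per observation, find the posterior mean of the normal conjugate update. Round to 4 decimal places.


The posterior mean is a precision-weighted average of prior and data.
Post. prec. = 5 + 38 = 43
Post. mean = (30 + 76)/43 = 106/43 = 2.4651

2.4651


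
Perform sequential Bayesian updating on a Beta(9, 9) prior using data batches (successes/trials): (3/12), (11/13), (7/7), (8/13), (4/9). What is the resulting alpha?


Accumulate successes: 33
Posterior alpha = prior alpha + sum of successes
= 9 + 33 = 42

42


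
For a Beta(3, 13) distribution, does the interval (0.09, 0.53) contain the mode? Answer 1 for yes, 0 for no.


Mode of Beta(a,b) = (a-1)/(a+b-2)
= (3-1)/(3+13-2) = 0.1429
Check: 0.09 <= 0.1429 <= 0.53?
Result: 1

1


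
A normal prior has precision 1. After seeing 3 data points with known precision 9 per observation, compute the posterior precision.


In the conjugate normal model, precisions add:
tau_posterior = tau_prior + n * tau_data
= 1 + 3*9 = 28

28


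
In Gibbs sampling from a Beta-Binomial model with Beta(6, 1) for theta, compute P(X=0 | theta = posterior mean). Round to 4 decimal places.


Posterior mean = alpha/(alpha+beta) = 6/7 = 0.8571
P(X=0|theta=mean) = 1 - theta = 0.1429

0.1429


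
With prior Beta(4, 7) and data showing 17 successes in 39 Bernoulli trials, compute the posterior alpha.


Conjugate update: alpha_posterior = alpha_prior + k
= 4 + 17 = 21

21


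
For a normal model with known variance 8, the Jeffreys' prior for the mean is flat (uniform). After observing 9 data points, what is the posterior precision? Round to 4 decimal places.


Jeffreys' prior for normal mean (known variance) is flat.
Prior precision = 0.
Posterior precision = prior_prec + n/sigma^2 = 0 + 9/8
= 1.125

1.125


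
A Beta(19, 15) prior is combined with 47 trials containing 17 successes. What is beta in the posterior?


In conjugate updating:
beta_posterior = beta_prior + (n - k)
= 15 + (47 - 17)
= 15 + 30 = 45

45


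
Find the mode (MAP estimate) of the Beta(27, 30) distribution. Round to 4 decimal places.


For Beta(a,b) with a,b > 1:
Mode = (a-1)/(a+b-2) = (27-1)/(57-2)
= 26/55 = 0.4727

0.4727


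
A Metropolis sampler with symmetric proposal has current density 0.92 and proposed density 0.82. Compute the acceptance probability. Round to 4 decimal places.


For symmetric proposals, acceptance = min(1, pi(x*)/pi(x))
= min(1, 0.82/0.92)
= min(1, 0.8913) = 0.8913

0.8913


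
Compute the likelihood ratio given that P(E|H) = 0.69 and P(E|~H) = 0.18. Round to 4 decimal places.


LR = P(E|H) / P(E|~H)
= 0.69 / 0.18 = 3.8333

3.8333


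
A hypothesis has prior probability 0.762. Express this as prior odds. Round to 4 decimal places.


Odds = P(H) / P(not H) = 0.762 / 0.238
= 3.2017

3.2017


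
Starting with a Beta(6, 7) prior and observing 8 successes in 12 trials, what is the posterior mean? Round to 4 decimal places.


Posterior parameters: alpha = 6 + 8 = 14
beta = 7 + 4 = 11
Posterior mean = alpha / (alpha + beta) = 14 / 25
= 0.56

0.56


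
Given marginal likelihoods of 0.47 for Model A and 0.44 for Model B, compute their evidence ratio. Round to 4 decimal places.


Ratio = ML(A) / ML(B) = 0.47/0.44
= 1.0682

1.0682


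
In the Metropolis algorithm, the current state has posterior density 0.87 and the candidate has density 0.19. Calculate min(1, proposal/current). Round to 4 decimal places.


Ratio = 0.19/0.87 = 0.2184
Acceptance probability = min(1, 0.2184)
= 0.2184

0.2184


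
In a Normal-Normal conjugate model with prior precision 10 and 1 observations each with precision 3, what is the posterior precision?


Posterior precision = prior precision + n * observation precision
= 10 + 1 * 3
= 10 + 3 = 13

13


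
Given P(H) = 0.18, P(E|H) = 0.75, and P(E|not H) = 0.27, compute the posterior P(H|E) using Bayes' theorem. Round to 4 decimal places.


By Bayes' theorem: P(H|E) = P(E|H)*P(H) / P(E)
P(E) = P(E|H)*P(H) + P(E|not H)*P(not H)
P(E) = 0.75*0.18 + 0.27*0.82 = 0.3564
P(H|E) = 0.75*0.18 / 0.3564 = 0.3788

0.3788


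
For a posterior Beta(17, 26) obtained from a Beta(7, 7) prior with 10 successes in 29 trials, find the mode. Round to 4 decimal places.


Mode = (alpha - 1) / (alpha + beta - 2)
= 16 / 41
= 0.3902

0.3902


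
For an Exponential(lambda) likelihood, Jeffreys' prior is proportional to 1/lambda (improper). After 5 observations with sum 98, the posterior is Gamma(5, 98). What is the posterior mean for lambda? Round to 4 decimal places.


Posterior = Gamma(n, sum_x) = Gamma(5, 98)
Posterior mean = shape/rate = 5/98
= 0.051

0.051


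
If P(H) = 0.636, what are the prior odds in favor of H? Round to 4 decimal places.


Prior odds = P(H) / (1 - P(H))
= 0.636 / 0.364
= 1.7473

1.7473


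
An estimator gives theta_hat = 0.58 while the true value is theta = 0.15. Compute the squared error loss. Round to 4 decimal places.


The squared error loss is (theta_hat - theta)^2
= (0.58 - 0.15)^2
= (0.43)^2 = 0.1849

0.1849


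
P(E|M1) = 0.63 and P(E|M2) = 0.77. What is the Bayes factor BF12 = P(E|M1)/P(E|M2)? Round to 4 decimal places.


Bayes factor BF12 = P(E|M1) / P(E|M2)
= 0.63 / 0.77
= 0.8182

0.8182


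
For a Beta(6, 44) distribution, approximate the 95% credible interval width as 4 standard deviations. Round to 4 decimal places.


Variance of Beta(a,b) = ab / ((a+b)^2 * (a+b+1))
= 6*44 / ((50)^2 * 51)
= 0.0021
SD = sqrt(0.0021) = 0.0455
Width = 4 * SD = 0.182

0.182


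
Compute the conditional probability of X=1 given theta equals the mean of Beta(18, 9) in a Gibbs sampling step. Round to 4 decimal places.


Mean of Beta(18, 9) = 0.6667
P(X=1 | theta=0.6667) = 0.6667

0.6667


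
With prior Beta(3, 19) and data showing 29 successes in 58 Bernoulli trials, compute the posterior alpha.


Conjugate update: alpha_posterior = alpha_prior + k
= 3 + 29 = 32

32


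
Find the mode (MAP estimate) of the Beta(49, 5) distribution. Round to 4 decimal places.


For Beta(a,b) with a,b > 1:
Mode = (a-1)/(a+b-2) = (49-1)/(54-2)
= 48/52 = 0.9231

0.9231


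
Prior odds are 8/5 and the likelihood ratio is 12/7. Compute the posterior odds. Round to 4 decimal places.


Posterior odds = prior odds * likelihood ratio
= (8/5) * (12/7)
= 96 / 35
= 2.7429

2.7429


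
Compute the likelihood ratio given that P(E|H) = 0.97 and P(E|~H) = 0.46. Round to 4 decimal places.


LR = P(E|H) / P(E|~H)
= 0.97 / 0.46 = 2.1087

2.1087


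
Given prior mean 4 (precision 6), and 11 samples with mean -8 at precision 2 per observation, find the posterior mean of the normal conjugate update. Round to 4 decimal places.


The posterior mean is a precision-weighted average of prior and data.
Post. prec. = 6 + 22 = 28
Post. mean = (24 + -176)/28 = -152/28 = -5.4286

-5.4286


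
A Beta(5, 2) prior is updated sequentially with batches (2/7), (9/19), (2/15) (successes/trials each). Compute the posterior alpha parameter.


Sequential conjugate updating is equivalent to a single batch update.
Total successes across all batches = 13
alpha_posterior = alpha_prior + total_successes = 5 + 13
= 18

18


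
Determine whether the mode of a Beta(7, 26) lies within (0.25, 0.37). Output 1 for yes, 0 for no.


First find the mode: (a-1)/(a+b-2) = 0.1935
Is 0.1935 in (0.25, 0.37)? 0

0
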